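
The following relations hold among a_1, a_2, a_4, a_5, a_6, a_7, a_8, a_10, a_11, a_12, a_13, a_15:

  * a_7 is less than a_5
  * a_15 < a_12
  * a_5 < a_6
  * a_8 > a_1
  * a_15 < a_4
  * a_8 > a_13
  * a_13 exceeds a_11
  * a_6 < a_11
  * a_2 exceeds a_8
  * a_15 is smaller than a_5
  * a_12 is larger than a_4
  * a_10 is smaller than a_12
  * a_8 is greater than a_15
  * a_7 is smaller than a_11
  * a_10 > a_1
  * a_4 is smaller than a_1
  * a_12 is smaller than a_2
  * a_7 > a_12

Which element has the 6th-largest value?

a_5

The consecutive relations fix a unique order: a_15 < a_4 < a_1 < a_10 < a_12 < a_7 < a_5 < a_6 < a_11 < a_13 < a_8 < a_2.
Counting 6 from the largest end gives a_5.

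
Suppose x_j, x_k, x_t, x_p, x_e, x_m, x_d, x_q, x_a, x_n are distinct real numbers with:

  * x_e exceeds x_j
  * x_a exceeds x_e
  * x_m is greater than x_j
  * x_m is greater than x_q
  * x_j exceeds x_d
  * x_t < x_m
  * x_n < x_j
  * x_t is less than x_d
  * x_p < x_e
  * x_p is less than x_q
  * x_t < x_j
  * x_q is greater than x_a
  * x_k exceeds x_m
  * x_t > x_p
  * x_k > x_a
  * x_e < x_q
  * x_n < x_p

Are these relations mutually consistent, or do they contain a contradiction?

Every relation is compatible with x_n < x_p < x_t < x_d < x_j < x_e < x_a < x_q < x_m < x_k; the set is consistent.

consistent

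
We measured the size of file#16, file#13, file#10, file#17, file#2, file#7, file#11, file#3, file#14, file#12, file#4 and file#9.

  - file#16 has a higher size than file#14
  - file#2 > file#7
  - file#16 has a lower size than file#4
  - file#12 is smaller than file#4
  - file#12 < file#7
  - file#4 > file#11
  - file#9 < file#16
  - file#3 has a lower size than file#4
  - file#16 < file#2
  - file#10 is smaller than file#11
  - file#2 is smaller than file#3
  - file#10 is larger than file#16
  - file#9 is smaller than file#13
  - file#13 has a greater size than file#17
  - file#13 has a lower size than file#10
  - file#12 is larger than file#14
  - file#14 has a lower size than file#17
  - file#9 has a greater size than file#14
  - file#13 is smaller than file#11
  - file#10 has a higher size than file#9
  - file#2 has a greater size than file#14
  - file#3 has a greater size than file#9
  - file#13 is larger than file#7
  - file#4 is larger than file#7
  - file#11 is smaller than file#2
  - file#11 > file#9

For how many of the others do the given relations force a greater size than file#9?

Directly above file#9: file#16, file#13, file#10, file#11, file#3.
One step further: file#2, file#4 (7 so far).
No other element is forced above file#9 by the given relations, so the count is 7.

7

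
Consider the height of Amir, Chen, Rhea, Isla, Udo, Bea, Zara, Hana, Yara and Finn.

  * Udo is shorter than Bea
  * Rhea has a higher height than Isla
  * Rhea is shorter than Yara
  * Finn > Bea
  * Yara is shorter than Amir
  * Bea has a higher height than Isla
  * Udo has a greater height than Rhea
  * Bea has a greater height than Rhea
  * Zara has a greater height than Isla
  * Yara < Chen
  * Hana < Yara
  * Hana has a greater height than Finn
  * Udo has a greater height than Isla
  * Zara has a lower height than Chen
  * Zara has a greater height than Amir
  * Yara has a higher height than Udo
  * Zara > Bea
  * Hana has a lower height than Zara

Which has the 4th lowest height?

Bea

The consecutive relations fix a unique order: Isla < Rhea < Udo < Bea < Finn < Hana < Yara < Amir < Zara < Chen.
Counting 4 from the smallest end gives Bea.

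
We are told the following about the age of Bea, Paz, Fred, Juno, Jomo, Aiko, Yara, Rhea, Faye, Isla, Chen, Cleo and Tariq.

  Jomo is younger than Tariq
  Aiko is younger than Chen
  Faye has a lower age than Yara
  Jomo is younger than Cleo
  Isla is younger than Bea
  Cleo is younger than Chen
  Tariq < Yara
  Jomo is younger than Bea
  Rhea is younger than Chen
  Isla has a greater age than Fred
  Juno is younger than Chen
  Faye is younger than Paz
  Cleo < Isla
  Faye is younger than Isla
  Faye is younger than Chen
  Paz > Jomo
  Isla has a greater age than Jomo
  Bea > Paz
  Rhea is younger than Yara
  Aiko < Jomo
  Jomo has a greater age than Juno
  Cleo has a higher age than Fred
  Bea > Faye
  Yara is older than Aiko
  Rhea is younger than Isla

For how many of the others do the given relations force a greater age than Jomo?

7

The elements the relations force above Jomo are Tariq, Cleo, Paz, Isla, Chen, Yara, Bea — no chain reaches any other.
That is 7.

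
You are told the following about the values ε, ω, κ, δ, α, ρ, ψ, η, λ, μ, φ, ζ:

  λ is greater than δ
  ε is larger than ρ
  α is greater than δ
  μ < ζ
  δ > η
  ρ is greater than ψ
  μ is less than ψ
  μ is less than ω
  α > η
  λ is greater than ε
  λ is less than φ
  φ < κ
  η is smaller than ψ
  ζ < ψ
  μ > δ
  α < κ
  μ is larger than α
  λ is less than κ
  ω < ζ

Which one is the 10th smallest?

The consecutive relations fix a unique order: η < δ < α < μ < ω < ζ < ψ < ρ < ε < λ < φ < κ.
Counting 10 from the smallest end gives λ.

λ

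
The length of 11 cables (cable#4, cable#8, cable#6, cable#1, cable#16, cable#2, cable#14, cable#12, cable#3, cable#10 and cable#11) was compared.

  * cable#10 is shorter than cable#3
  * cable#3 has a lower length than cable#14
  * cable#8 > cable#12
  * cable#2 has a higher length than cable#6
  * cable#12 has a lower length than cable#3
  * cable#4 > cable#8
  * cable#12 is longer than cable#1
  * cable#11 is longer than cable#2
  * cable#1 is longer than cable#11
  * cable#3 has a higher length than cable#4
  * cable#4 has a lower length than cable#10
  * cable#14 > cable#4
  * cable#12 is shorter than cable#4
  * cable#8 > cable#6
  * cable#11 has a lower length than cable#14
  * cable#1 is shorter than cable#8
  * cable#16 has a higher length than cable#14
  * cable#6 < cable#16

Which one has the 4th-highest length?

Chaining the given pairs: cable#6 < cable#2 < cable#11 < cable#1 < cable#12 < cable#8 < cable#4 < cable#10 < cable#3 < cable#14 < cable#16.
The 4th largest is cable#10.

cable#10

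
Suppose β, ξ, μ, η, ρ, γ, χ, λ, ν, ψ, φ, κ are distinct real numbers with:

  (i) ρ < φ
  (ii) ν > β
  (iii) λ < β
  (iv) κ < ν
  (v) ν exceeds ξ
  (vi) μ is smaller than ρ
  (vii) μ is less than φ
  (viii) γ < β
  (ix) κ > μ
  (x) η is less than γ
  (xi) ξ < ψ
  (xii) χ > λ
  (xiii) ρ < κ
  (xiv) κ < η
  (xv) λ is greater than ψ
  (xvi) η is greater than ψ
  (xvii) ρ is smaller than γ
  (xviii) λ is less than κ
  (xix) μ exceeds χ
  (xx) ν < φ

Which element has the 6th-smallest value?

ρ

The consecutive relations fix a unique order: ξ < ψ < λ < χ < μ < ρ < κ < η < γ < β < ν < φ.
The 6th smallest is ρ.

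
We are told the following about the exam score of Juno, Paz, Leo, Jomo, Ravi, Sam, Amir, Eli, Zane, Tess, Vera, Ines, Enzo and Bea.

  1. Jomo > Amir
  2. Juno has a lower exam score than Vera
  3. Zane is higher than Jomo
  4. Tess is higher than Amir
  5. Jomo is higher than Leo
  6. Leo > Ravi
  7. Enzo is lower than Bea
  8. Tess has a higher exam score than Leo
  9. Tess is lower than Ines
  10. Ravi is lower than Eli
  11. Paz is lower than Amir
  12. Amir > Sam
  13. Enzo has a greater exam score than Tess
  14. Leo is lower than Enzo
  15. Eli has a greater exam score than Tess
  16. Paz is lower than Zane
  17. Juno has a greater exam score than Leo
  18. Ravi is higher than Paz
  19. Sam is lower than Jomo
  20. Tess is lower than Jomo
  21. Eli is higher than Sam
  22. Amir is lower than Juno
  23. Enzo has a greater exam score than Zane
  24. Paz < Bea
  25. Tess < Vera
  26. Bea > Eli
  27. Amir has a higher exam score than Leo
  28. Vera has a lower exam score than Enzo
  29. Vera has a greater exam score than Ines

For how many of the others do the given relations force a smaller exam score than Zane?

Directly below Zane: Paz, Jomo.
One step further: Sam, Leo, Amir, Tess (6 so far).
One step further: Ravi (7 so far).
Nothing else is reachable below Zane; 7 in all.

7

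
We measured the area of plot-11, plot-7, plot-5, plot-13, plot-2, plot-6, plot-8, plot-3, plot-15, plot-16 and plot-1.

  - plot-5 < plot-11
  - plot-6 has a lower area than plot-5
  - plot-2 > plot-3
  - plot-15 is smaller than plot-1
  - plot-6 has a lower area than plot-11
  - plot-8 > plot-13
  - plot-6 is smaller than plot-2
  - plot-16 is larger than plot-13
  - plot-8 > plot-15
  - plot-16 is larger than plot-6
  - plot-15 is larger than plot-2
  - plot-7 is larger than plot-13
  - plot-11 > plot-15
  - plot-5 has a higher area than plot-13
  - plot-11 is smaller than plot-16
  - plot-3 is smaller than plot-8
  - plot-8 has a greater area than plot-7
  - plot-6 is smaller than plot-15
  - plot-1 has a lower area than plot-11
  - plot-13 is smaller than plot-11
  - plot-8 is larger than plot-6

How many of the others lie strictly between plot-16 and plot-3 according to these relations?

Chaining upward from plot-3 reaches: plot-2, plot-15, plot-8, plot-1, plot-11.
Chaining downward from plot-16 reaches: plot-6, plot-13, plot-2, plot-15, plot-5, plot-1, plot-11.
Strictly between plot-3 and plot-16 are those in both lists: plot-2, plot-15, plot-1, plot-11 — 4 elements.

4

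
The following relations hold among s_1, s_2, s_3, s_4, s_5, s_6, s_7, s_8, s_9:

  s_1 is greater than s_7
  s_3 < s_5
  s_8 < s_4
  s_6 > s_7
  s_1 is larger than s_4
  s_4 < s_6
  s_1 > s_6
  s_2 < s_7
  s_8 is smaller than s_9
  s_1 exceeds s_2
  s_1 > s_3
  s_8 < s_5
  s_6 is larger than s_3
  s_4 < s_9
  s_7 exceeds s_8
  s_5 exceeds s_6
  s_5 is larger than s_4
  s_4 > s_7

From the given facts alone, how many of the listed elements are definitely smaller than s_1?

6

From s_1 the given relations immediately reach s_2, s_7, s_4, s_3, s_6.
From those, s_8 — 6 in total.
No other element is forced below s_1 by the given relations, so the count is 6.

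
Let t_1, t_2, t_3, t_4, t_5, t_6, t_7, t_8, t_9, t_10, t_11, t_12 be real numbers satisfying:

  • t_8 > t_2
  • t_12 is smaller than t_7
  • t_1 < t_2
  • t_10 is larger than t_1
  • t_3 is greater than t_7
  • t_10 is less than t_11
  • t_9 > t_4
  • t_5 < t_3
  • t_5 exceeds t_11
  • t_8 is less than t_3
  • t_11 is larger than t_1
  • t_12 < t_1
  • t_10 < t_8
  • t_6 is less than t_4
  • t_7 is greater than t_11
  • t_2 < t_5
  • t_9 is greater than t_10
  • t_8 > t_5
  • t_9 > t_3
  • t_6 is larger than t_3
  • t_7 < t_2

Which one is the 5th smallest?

t_7

Piecing the relations together gives one ordering: t_12 < t_1 < t_10 < t_11 < t_7 < t_2 < t_5 < t_8 < t_3 < t_6 < t_4 < t_9.
Counting 5 from the smallest end gives t_7.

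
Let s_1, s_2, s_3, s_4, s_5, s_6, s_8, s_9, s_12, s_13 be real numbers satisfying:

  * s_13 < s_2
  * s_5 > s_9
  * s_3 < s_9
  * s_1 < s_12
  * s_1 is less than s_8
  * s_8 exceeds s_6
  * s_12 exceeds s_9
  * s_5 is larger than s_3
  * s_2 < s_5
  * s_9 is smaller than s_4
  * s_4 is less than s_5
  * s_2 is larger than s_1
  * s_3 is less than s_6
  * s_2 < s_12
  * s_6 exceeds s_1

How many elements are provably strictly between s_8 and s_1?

Chaining upward from s_1 reaches: s_2, s_6, s_5, s_12.
Chaining downward from s_8 reaches: s_3, s_6.
Strictly between s_1 and s_8 are those in both lists: s_6 — 1 element.

1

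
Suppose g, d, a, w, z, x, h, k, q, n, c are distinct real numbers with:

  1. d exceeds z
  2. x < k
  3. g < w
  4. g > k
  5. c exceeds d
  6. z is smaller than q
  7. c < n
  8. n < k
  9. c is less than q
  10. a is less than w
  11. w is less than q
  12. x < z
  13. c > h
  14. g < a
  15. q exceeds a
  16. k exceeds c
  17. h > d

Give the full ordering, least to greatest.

The consecutive links are each given: x < z; z < d; d < h; h < c; c < n; n < k; k < g; g < a; a < w; w < q.

x < z < d < h < c < n < k < g < a < w < q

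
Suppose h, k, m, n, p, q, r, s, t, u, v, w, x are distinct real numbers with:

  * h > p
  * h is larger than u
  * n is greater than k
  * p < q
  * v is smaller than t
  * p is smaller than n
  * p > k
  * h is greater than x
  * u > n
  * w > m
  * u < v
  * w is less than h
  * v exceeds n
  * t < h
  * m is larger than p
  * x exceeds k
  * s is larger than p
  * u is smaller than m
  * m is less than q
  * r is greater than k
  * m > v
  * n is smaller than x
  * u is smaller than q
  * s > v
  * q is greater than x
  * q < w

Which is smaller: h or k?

Chaining the given relations: k < n < u < v < m < q < w < h.
So k < h; k is the smaller of the two.

k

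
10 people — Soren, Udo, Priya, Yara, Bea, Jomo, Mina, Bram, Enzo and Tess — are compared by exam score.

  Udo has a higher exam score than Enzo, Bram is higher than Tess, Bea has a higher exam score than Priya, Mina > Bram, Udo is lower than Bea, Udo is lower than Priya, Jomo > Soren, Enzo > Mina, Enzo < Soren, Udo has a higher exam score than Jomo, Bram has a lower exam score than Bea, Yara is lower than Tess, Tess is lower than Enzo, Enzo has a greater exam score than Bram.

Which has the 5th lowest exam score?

Enzo

Piecing the relations together gives one ordering: Yara < Tess < Bram < Mina < Enzo < Soren < Jomo < Udo < Priya < Bea.
The 5th smallest is Enzo.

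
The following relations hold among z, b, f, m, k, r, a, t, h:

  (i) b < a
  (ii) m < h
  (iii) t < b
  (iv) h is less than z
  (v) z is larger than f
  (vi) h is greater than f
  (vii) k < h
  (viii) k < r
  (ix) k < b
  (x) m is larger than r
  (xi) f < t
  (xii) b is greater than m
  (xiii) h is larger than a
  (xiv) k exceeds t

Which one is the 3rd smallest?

k

Piecing the relations together gives one ordering: f < t < k < r < m < b < a < h < z.
Counting 3 from the smallest end gives k.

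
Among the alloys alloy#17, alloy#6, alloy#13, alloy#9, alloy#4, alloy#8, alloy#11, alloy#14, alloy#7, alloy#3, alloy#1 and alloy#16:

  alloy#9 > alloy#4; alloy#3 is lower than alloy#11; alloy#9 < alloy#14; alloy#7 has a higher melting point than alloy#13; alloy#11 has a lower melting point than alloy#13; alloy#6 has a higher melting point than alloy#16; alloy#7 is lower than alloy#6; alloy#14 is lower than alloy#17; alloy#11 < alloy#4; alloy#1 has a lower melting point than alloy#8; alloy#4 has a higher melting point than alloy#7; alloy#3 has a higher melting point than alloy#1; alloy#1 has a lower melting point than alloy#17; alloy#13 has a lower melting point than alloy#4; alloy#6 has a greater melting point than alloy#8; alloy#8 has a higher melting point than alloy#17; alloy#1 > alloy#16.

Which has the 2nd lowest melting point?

alloy#1

Chaining the given pairs: alloy#16 < alloy#1 < alloy#3 < alloy#11 < alloy#13 < alloy#7 < alloy#4 < alloy#9 < alloy#14 < alloy#17 < alloy#8 < alloy#6.
Counting 2 from the smallest end gives alloy#1.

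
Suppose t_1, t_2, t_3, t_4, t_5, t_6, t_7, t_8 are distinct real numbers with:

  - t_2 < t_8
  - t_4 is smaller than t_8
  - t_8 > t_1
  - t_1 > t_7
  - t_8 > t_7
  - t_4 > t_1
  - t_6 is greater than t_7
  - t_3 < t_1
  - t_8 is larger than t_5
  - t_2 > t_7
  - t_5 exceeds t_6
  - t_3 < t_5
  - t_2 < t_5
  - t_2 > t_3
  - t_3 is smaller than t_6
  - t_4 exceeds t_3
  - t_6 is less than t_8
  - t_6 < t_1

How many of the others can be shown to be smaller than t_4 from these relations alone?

The elements the relations force below t_4 are t_3, t_7, t_6, t_1 — no chain reaches any other.
That is 4.

4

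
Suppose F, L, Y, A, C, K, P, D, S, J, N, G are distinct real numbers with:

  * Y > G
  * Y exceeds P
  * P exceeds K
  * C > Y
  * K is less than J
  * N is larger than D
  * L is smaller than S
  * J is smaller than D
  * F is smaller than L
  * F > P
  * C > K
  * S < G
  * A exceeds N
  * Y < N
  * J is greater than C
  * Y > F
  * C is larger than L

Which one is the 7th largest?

G

Piecing the relations together gives one ordering: K < P < F < L < S < G < Y < C < J < D < N < A.
The 7th largest is G.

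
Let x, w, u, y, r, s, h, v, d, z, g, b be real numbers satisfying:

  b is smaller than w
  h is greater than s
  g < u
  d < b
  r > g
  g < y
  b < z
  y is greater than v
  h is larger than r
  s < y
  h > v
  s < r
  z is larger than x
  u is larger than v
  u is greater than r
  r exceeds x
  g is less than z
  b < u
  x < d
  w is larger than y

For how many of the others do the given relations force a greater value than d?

4

Directly above d: b.
One step further: u, z, w (4 so far).
Nothing else is reachable above d; 4 in all.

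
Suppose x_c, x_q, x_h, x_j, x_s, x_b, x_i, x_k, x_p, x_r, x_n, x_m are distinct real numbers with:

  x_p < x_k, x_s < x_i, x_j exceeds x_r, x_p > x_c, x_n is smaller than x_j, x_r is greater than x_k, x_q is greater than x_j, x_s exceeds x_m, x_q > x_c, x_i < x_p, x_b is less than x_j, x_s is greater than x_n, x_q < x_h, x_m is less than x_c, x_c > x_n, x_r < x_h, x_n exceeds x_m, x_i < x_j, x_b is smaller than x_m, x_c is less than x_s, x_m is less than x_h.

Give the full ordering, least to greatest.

x_b < x_m < x_n < x_c < x_s < x_i < x_p < x_k < x_r < x_j < x_q < x_h

Each adjacent pair is fixed by a given relation: x_b < x_m; x_m < x_n; x_n < x_c; x_c < x_s; x_s < x_i; x_i < x_p; x_p < x_k; x_k < x_r; x_r < x_j; x_j < x_q; x_q < x_h. Chaining them end to end gives the full order.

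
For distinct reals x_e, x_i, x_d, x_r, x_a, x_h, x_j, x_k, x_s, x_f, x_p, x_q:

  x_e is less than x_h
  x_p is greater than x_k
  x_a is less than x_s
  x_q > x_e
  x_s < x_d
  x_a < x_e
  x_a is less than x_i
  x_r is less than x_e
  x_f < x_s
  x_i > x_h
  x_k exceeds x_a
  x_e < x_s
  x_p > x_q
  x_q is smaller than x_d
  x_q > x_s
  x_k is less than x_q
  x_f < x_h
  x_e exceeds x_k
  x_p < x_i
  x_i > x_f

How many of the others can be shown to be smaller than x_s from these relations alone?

5

The elements the relations force below x_s are x_a, x_r, x_k, x_f, x_e — no chain reaches any other.
That is 5.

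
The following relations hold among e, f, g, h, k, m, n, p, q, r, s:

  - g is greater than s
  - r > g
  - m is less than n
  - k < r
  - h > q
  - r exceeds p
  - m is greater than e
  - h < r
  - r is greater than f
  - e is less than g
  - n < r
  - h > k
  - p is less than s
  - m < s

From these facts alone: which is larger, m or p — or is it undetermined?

undetermined

Following every chain through m: above m we get n, s, g, r; below m we get e.
p is not reached, and no chain runs the other way from p to m.
So the given relations leave the order of m and p undetermined.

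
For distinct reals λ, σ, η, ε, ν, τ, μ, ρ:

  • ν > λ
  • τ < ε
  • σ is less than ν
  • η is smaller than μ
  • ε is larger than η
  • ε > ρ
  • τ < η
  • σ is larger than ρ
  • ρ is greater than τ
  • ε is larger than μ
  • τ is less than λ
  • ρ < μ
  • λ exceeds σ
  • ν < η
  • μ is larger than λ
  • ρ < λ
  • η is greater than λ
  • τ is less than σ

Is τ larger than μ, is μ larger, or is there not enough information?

The relevant relations are τ < ρ; ρ < σ; σ < λ; λ < ν; ν < η; η < μ.
Together: τ < ρ < σ < λ < ν < η < μ.
So μ is larger.

μ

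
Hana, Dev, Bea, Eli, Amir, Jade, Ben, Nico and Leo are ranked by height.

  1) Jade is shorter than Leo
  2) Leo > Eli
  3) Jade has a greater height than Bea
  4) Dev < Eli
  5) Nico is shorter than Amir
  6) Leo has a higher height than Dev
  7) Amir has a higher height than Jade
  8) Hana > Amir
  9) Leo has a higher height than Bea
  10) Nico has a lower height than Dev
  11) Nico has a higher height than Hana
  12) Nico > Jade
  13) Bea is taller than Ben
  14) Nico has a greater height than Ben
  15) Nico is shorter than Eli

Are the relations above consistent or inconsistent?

inconsistent

We have Nico < Amir stated directly, yet also Amir < Hana < Nico by chaining the others — so Amir < Nico. Contradiction.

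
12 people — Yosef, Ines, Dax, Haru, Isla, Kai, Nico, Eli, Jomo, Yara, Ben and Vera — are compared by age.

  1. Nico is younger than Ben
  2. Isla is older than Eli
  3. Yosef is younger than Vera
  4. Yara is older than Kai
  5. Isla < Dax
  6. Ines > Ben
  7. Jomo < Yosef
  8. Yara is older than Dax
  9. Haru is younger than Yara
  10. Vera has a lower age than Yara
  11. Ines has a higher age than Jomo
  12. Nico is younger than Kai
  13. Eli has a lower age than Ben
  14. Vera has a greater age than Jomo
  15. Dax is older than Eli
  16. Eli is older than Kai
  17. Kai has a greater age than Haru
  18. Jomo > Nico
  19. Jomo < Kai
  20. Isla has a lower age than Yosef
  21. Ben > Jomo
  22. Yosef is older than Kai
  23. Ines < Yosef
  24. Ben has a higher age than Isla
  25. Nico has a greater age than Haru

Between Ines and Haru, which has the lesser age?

Haru

Haru < Nico and Nico < Jomo give Haru < Jomo.
Then Jomo < Kai extends the chain to Kai.
Then Kai < Eli extends the chain to Eli.
With Eli < Isla: Haru < Nico < Jomo < Kai < Eli < Isla.
Then Isla < Ben extends the chain to Ben.
Then Ben < Ines extends the chain to Ines.
So Haru < Ines; Haru is the younger of the two.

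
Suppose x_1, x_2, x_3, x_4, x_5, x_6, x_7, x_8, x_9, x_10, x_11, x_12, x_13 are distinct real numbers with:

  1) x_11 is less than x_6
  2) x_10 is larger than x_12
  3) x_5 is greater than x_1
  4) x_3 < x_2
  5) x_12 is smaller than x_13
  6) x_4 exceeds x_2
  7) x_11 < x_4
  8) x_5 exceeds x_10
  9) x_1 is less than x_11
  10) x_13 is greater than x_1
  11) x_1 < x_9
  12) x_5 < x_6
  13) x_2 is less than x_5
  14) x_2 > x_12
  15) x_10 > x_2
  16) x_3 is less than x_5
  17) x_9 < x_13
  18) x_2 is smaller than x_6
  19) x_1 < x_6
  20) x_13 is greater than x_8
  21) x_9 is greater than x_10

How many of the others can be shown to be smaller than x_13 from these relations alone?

From x_13 the given relations immediately reach x_1, x_12, x_8, x_9.
From those, x_10 — 5 in total.
From those, x_2 — 6 in total.
From those, x_3 — 7 in total.
Nothing else is reachable below x_13; 7 in all.

7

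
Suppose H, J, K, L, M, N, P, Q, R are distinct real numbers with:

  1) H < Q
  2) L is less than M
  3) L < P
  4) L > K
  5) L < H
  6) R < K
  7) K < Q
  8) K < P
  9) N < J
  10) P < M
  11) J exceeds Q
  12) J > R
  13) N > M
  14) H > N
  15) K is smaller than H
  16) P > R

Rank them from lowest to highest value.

R < K < L < P < M < N < H < Q < J

Each adjacent pair is fixed by a given relation: R < K; K < L; L < P; P < M; M < N; N < H; H < Q; Q < J. Chaining them end to end gives the full order.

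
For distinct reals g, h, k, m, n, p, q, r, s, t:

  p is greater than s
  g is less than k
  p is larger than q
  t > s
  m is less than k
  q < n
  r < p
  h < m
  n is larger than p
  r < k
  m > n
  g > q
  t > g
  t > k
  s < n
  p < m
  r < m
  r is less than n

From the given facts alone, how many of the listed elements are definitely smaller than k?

The elements the relations force below k are h, s, r, q, p, n, m, g — no chain reaches any other.
That is 8.

8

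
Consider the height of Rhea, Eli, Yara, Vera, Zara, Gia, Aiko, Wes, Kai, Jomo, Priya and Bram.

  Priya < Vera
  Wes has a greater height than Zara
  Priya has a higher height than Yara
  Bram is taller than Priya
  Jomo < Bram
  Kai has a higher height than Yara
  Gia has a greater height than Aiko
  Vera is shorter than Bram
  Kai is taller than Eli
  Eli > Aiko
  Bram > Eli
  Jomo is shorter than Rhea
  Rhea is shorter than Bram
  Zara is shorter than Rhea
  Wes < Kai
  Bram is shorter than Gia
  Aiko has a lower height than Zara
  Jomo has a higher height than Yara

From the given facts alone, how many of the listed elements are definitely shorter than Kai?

From Kai the given relations immediately reach Eli, Yara, Wes.
From those, Aiko, Zara — 5 in total.
Nothing else is reachable below Kai; 5 in all.

5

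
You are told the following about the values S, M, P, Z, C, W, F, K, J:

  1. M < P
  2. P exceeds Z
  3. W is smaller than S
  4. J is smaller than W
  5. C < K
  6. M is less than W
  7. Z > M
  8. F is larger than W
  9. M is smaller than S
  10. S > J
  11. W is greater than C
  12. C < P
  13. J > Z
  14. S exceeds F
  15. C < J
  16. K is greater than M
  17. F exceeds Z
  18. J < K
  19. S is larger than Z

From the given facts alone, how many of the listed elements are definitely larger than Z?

6

Directly above Z: J, F, S, P.
One step further: K, W (6 so far).
Nothing else is reachable above Z; 6 in all.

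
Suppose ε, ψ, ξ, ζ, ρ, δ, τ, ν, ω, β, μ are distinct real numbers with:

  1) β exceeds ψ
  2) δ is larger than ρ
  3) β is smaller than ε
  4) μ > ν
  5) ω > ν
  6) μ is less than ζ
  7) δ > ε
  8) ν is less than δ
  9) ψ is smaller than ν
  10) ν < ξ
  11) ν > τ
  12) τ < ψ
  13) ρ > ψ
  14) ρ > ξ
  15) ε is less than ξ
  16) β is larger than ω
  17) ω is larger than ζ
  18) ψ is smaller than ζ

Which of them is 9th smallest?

Chaining the given pairs: τ < ψ < ν < μ < ζ < ω < β < ε < ξ < ρ < δ.
Counting 9 from the smallest end gives ξ.

ξ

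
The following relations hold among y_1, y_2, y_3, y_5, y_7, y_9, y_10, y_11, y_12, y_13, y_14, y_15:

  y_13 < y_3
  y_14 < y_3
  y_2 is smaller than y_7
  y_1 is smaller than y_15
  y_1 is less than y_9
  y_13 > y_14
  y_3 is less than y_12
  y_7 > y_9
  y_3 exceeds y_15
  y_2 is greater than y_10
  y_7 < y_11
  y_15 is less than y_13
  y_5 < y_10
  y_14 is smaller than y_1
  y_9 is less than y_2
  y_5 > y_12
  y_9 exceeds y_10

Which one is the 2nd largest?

y_7

Piecing the relations together gives one ordering: y_14 < y_1 < y_15 < y_13 < y_3 < y_12 < y_5 < y_10 < y_9 < y_2 < y_7 < y_11.
Counting 2 from the largest end gives y_7.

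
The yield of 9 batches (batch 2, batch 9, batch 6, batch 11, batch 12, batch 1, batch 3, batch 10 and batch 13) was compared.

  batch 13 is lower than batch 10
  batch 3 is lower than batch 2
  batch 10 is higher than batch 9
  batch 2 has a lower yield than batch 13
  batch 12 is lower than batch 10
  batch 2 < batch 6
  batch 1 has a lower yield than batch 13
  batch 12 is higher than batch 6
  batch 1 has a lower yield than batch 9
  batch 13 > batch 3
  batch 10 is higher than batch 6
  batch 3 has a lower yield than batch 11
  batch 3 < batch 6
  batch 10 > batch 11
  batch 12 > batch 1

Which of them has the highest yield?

batch 1 is not greatest since batch 1 < batch 12; batch 3 is not greatest since batch 3 < batch 2; batch 2 is not greatest since batch 2 < batch 6; batch 9 is not greatest since batch 9 < batch 10; batch 11 is not greatest since batch 11 < batch 10; batch 13 is not greatest since batch 13 < batch 10; batch 6 is not greatest since batch 6 < batch 10; batch 12 is not greatest since batch 12 < batch 10.
Only batch 10 has nothing above it, so batch 10 is the highest yield.

batch 10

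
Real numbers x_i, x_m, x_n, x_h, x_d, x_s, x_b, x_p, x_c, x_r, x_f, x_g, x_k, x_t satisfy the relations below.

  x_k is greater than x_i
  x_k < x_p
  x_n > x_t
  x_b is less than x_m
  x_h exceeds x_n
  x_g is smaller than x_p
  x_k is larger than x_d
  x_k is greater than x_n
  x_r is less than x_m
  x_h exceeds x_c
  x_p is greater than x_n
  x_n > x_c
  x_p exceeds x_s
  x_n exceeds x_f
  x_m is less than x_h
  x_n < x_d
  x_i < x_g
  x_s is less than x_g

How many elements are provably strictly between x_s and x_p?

1

Chaining upward from x_s reaches: x_g.
Chaining downward from x_p reaches: x_i, x_t, x_c, x_g, x_f, x_n, x_d, x_k.
Strictly between x_s and x_p are those in both lists: x_g — 1 element.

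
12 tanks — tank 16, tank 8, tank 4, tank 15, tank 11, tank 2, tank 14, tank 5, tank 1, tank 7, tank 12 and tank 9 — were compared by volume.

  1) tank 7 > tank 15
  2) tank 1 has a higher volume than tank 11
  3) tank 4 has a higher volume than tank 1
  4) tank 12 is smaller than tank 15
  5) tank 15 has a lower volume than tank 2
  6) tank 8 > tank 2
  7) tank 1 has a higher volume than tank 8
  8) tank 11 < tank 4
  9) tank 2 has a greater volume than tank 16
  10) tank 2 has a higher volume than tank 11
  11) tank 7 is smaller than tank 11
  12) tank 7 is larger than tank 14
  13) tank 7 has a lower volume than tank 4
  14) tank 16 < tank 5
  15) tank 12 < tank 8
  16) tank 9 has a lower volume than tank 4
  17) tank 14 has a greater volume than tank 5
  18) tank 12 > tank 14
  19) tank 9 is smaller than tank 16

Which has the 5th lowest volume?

Piecing the relations together gives one ordering: tank 9 < tank 16 < tank 5 < tank 14 < tank 12 < tank 15 < tank 7 < tank 11 < tank 2 < tank 8 < tank 1 < tank 4.
The 5th smallest is tank 12.

tank 12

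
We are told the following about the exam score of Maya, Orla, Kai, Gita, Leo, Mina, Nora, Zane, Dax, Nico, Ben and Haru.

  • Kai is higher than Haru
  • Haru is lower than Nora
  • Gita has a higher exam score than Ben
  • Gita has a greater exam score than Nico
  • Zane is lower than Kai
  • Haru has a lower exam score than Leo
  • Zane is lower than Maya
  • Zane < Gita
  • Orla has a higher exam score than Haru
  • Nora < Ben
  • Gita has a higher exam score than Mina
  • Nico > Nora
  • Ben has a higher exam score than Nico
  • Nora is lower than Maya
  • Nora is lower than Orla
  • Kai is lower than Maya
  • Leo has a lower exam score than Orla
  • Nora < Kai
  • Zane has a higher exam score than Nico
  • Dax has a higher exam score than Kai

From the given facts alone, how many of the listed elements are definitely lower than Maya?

5

From Maya the given relations immediately reach Nora, Zane, Kai.
From those, Haru, Nico — 5 in total.
Nothing else is reachable below Maya; 5 in all.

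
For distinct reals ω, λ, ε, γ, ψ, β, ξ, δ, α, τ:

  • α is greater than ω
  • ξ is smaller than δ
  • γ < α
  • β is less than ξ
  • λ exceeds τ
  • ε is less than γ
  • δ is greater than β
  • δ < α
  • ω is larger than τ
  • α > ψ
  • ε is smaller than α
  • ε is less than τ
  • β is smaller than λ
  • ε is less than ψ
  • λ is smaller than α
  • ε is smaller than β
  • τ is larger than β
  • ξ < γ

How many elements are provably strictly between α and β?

The relations place β below α. An element lies strictly between them when it is forced above β and also forced below α.
Above β: {ξ, τ, γ, ω, δ, λ}. Below α: {ε, ξ, τ, ψ, γ, ω, δ, λ}.
Intersection: {ξ, τ, γ, ω, δ, λ} — 6.

6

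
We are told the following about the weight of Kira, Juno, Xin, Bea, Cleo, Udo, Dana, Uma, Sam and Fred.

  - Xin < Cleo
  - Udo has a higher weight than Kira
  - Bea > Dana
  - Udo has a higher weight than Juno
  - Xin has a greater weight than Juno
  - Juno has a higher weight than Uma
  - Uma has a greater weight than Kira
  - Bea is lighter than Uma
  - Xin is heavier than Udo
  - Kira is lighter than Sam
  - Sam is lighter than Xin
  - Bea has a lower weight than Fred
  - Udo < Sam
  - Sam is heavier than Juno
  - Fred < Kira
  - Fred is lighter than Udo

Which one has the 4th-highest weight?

Piecing the relations together gives one ordering: Dana < Bea < Fred < Kira < Uma < Juno < Udo < Sam < Xin < Cleo.
Counting 4 from the largest end gives Udo.

Udo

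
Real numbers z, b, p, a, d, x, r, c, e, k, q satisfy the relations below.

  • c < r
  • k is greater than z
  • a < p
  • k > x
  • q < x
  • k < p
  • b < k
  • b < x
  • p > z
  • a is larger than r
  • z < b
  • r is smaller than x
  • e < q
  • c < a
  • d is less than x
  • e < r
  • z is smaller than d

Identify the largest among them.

c is not greatest since c < r; z is not greatest since z < b; b is not greatest since b < x; e is not greatest since e < r; r is not greatest since r < a; q is not greatest since q < x; d is not greatest since d < x; x is not greatest since x < k; k is not greatest since k < p; a is not greatest since a < p.
Only p has nothing above it, so p is the largest.

p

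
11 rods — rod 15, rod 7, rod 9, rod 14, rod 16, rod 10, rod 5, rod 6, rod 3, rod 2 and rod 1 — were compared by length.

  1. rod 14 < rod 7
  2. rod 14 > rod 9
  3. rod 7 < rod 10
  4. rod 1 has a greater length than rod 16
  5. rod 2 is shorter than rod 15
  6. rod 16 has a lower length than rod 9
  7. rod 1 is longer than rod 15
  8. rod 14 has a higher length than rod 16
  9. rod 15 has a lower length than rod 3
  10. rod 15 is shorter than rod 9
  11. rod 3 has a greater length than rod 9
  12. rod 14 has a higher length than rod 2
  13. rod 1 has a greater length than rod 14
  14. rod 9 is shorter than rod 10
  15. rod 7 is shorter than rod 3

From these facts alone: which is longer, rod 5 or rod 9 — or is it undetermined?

Following every chain through rod 9: above rod 9 we get rod 14, rod 7, rod 1, rod 10, rod 3; below rod 9 we get rod 2, rod 16, rod 15.
rod 5 is not reached, and no chain runs the other way from rod 5 to rod 9.
So the given relations leave the order of rod 9 and rod 5 undetermined.

undetermined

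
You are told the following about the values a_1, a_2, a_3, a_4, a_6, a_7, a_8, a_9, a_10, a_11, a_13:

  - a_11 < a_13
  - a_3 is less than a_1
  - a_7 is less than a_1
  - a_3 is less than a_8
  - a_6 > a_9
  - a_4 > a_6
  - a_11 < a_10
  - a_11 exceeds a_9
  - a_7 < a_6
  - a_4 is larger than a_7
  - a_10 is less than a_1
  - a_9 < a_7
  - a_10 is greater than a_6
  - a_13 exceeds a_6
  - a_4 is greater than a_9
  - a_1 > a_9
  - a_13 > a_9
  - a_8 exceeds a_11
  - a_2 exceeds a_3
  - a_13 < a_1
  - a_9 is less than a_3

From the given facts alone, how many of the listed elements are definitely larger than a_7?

5

Directly above a_7: a_6, a_1, a_4.
One step further: a_10, a_13 (5 so far).
Nothing else is reachable above a_7; 5 in all.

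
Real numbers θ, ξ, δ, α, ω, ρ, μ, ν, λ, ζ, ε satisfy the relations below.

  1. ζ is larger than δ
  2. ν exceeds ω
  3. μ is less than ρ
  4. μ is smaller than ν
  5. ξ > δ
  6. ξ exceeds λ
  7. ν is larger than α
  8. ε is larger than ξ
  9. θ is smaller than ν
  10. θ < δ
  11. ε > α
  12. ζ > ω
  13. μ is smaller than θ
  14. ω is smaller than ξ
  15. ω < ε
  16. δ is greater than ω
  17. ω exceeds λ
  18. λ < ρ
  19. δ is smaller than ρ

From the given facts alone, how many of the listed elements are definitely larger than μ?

The elements the relations force above μ are θ, δ, ξ, ρ, ζ, ε, ν — no chain reaches any other.
That is 7.

7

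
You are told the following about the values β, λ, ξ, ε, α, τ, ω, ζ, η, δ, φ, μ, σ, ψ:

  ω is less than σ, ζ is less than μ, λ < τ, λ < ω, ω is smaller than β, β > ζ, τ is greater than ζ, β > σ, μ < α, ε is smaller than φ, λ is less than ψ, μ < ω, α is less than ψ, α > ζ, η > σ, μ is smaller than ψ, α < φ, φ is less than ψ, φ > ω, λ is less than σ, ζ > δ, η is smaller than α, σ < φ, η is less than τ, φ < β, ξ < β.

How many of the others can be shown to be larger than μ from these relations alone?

From μ the given relations immediately reach ω, α, ψ.
From those, σ, φ, β — 6 in total.
From those, η — 7 in total.
From those, τ — 8 in total.
Nothing else is reachable above μ; 8 in all.

8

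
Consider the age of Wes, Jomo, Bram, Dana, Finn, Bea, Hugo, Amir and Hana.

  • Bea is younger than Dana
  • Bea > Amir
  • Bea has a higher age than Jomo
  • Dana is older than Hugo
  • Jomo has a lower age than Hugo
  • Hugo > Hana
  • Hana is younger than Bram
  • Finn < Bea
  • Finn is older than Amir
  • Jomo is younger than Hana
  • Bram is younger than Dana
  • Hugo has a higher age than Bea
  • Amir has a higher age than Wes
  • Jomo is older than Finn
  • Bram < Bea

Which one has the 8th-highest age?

The consecutive relations fix a unique order: Wes < Amir < Finn < Jomo < Hana < Bram < Bea < Hugo < Dana.
The 8th largest is Amir.

Amir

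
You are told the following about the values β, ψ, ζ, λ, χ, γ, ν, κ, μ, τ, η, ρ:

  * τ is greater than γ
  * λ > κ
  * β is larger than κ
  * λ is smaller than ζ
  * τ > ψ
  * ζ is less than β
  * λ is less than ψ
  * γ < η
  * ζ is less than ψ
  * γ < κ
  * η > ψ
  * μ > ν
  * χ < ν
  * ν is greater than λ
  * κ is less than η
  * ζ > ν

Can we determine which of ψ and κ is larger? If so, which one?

Link the given pairs in sequence: κ < λ; λ < ν; ν < ζ; ζ < ψ.
Together: κ < λ < ν < ζ < ψ.
So ψ is larger.

ψ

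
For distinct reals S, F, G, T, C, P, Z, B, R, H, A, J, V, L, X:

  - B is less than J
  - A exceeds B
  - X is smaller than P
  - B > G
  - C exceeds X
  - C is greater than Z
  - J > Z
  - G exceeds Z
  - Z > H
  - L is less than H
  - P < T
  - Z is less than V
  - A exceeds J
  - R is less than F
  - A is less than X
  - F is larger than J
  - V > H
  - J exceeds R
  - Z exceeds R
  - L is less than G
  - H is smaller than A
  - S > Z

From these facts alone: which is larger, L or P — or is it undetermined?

L < H < Z < G < B < J < A < X < P, by transitivity through H, Z, G, B, J, A, X.
So P is larger.

P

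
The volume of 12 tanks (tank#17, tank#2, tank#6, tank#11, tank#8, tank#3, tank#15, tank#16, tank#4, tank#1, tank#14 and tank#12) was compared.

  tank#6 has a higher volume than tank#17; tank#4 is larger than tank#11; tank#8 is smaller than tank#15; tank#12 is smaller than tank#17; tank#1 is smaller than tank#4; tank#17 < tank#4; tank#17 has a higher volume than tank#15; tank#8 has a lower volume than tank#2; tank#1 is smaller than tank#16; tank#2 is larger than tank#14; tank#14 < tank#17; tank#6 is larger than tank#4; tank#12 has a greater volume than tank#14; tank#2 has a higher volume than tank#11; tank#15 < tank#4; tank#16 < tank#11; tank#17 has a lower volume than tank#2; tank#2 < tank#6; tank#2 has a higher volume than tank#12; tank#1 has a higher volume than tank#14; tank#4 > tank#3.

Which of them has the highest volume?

tank#8 is not greatest since tank#8 < tank#15; tank#3 is not greatest since tank#3 < tank#4; tank#14 is not greatest since tank#14 < tank#17; tank#1 is not greatest since tank#1 < tank#4; tank#12 is not greatest since tank#12 < tank#2; tank#16 is not greatest since tank#16 < tank#11; tank#11 is not greatest since tank#11 < tank#4; tank#15 is not greatest since tank#15 < tank#4; tank#17 is not greatest since tank#17 < tank#2; tank#2 is not greatest since tank#2 < tank#6; tank#4 is not greatest since tank#4 < tank#6.
Only tank#6 has nothing above it, so tank#6 is the highest volume.

tank#6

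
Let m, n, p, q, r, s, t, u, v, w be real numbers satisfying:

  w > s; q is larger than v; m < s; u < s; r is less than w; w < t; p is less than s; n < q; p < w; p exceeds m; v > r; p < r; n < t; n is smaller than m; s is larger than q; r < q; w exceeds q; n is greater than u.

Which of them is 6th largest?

r

The consecutive relations fix a unique order: u < n < m < p < r < v < q < s < w < t.
Counting 6 from the largest end gives r.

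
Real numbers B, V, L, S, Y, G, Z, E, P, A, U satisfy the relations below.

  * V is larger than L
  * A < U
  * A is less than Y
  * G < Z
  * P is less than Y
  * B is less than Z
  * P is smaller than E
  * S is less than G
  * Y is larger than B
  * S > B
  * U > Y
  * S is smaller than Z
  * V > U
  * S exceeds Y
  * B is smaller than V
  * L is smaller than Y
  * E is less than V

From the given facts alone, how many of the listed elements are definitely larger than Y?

5

Directly above Y: U, S.
One step further: V, G, Z (5 so far).
No other element is forced above Y by the given relations, so the count is 5.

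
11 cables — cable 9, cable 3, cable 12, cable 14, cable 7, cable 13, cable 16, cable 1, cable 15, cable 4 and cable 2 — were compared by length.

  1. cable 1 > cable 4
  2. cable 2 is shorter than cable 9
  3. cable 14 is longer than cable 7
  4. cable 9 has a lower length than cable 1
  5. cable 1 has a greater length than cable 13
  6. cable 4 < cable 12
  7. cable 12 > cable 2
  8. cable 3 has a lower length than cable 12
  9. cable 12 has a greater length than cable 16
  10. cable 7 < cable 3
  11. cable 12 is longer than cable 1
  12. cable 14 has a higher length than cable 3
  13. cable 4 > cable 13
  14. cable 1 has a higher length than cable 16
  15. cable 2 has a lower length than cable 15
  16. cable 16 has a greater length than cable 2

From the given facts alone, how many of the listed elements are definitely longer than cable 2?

5

Directly above cable 2: cable 9, cable 16, cable 12, cable 15.
One step further: cable 1 (5 so far).
Nothing else is reachable above cable 2; 5 in all.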